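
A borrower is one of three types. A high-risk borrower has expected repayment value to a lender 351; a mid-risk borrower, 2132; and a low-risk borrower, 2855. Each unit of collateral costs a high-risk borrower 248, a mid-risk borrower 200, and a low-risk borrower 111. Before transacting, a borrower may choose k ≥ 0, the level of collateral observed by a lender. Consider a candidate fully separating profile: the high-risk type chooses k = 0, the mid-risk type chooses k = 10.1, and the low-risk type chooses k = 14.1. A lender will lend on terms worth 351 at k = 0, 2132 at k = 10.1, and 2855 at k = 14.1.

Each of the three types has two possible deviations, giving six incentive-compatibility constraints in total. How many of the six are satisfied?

High-risk (own payoff 351): to k=10.1 gives 2132 − 248×10.1 = -372.8 → no gain ✓; to k=14.1 gives 2855 − 248×14.1 = -641.8 → no gain ✓.
Mid-risk (own payoff 2132 − 200×10.1 = 112): to k=0 gives 351 → profitable ✗; to k=14.1 gives 2855 − 200×14.1 = 35 → no gain ✓.
Low-risk (own payoff 2855 − 111×14.1 = 1289.9): to k=0 gives 351 → no gain ✓; to k=10.1 gives 2132 − 111×10.1 = 1010.9 → no gain ✓.
5 of the 6 constraints hold; not an equilibrium.

5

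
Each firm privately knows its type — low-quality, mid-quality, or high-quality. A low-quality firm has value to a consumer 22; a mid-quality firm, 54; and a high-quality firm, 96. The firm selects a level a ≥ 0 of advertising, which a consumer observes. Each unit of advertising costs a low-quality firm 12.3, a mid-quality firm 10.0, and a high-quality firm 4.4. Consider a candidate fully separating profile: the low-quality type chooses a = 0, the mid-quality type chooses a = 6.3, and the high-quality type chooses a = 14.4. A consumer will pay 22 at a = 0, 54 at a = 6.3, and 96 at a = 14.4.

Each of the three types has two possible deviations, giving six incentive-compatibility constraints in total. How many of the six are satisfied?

Mid-quality (own payoff 54 − 10.0×6.3 = -9): to a=0 gives 22 → profitable ✗; to a=14.4 gives 96 − 10.0×14.4 = -48 → no gain ✓.
High-quality (own payoff 96 − 4.4×14.4 = 32.64): to a=0 gives 22 → no gain ✓; to a=6.3 gives 54 − 4.4×6.3 = 26.28 → no gain ✓.
Low-quality (own payoff 22): to a=6.3 gives 54 − 12.3×6.3 = -23.49 → no gain ✓; to a=14.4 gives 96 − 12.3×14.4 = -81.12 → no gain ✓.
5 of the 6 constraints hold; not an equilibrium.

5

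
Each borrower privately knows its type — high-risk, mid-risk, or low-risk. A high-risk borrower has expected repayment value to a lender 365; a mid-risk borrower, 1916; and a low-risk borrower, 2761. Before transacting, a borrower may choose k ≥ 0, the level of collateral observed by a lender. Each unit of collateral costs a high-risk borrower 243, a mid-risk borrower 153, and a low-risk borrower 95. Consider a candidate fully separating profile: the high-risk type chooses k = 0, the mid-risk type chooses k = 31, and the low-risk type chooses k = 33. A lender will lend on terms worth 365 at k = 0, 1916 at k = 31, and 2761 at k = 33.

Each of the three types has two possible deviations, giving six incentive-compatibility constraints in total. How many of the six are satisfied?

3

High-risk (own payoff 365): to k=31 gives 1916 − 243×31 = -5617 → no gain ✓; to k=33 gives 2761 − 243×33 = -5258 → no gain ✓.
Low-risk (own payoff 2761 − 95×33 = -374): to k=0 gives 365 → profitable ✗; to k=31 gives 1916 − 95×31 = -1029 → no gain ✓.
Mid-risk (own payoff 1916 − 153×31 = -2827): to k=0 gives 365 → profitable ✗; to k=33 gives 2761 − 153×33 = -2288 → profitable ✗.
3 of the 6 constraints hold; not an equilibrium.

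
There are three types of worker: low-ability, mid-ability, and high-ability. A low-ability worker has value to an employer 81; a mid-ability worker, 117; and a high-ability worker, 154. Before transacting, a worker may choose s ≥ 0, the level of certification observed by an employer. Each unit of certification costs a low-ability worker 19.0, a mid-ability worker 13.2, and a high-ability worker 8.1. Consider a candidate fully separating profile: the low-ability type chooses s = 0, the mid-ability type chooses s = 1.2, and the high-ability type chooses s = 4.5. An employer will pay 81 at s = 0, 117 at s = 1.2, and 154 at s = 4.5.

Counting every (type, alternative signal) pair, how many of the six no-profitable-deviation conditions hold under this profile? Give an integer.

5

Low-ability (own payoff 81): to s=1.2 gives 117 − 19.0×1.2 = 94.2 → profitable ✗; to s=4.5 gives 154 − 19.0×4.5 = 68.5 → no gain ✓.
High-ability (own payoff 154 − 8.1×4.5 = 117.55): to s=0 gives 81 → no gain ✓; to s=1.2 gives 117 − 8.1×1.2 = 107.28 → no gain ✓.
Mid-ability (own payoff 117 − 13.2×1.2 = 101.16): to s=0 gives 81 → no gain ✓; to s=4.5 gives 154 − 13.2×4.5 = 94.6 → no gain ✓.
5 of the 6 constraints hold; not an equilibrium.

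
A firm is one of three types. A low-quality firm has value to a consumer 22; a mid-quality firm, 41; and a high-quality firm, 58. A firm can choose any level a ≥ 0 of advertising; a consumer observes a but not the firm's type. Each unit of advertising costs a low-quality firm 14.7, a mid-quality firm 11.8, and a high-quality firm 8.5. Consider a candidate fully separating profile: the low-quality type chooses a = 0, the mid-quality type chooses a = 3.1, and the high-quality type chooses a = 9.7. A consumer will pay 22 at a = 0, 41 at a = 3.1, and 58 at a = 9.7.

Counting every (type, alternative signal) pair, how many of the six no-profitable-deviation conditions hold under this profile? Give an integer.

High-quality (own payoff 58 − 8.5×9.7 = -24.45): to a=0 gives 22 → profitable ✗; to a=3.1 gives 41 − 8.5×3.1 = 14.65 → profitable ✗.
Mid-quality (own payoff 41 − 11.8×3.1 = 4.42): to a=0 gives 22 → profitable ✗; to a=9.7 gives 58 − 11.8×9.7 = -56.46 → no gain ✓.
Low-quality (own payoff 22): to a=3.1 gives 41 − 14.7×3.1 = -4.57 → no gain ✓; to a=9.7 gives 58 − 14.7×9.7 = -84.59 → no gain ✓.
3 of the 6 constraints hold; not an equilibrium.

3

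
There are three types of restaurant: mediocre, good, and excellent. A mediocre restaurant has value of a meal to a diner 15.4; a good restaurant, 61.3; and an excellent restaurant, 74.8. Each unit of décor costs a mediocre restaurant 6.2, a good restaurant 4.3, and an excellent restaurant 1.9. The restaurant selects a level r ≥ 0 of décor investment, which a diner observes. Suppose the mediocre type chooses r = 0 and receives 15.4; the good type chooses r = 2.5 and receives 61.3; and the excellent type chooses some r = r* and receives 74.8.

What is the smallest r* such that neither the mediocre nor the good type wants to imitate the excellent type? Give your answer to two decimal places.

Mediocre type (on-path payoff 15.4) won't mimic when 15.4 ≥ 74.8 − 6.2·r*, i.e. r* ≥ 9.58.
Good type (on-path payoff 61.3 − 4.3×2.5 = 50.55) won't mimic when 50.55 ≥ 74.8 − 4.3·r*, i.e. r* ≥ 5.64.
Both must hold, so r* = max(9.58, 5.64) = 9.58. The mediocre type's constraint binds.

9.58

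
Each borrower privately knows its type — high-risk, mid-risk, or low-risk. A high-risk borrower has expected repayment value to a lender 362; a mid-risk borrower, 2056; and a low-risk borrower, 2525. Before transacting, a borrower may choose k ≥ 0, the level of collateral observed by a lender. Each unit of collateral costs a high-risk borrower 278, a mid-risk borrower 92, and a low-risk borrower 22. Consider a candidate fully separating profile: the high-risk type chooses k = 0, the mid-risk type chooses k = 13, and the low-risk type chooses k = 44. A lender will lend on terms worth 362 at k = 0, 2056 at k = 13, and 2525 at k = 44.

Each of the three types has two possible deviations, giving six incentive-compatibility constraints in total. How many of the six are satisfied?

Low-risk (own payoff 2525 − 22×44 = 1557): to k=0 gives 362 → no gain ✓; to k=13 gives 2056 − 22×13 = 1770 → profitable ✗.
Mid-risk (own payoff 2056 − 92×13 = 860): to k=0 gives 362 → no gain ✓; to k=44 gives 2525 − 92×44 = -1523 → no gain ✓.
High-risk (own payoff 362): to k=13 gives 2056 − 278×13 = -1558 → no gain ✓; to k=44 gives 2525 − 278×44 = -9707 → no gain ✓.
5 of the 6 constraints hold; not an equilibrium.

5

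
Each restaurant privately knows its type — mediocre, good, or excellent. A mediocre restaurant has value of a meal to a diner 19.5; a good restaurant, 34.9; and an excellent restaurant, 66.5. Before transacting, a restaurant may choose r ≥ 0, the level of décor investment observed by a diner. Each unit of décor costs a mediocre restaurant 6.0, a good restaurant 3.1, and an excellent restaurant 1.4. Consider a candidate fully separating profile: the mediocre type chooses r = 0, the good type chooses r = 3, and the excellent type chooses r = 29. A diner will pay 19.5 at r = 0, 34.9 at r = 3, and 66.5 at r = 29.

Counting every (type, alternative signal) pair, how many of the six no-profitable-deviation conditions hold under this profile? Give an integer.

Excellent (own payoff 66.5 − 1.4×29 = 25.9): to r=0 gives 19.5 → no gain ✓; to r=3 gives 34.9 − 1.4×3 = 30.7 → profitable ✗.
Mediocre (own payoff 19.5): to r=3 gives 34.9 − 6.0×3 = 16.9 → no gain ✓; to r=29 gives 66.5 − 6.0×29 = -107.5 → no gain ✓.
Good (own payoff 34.9 − 3.1×3 = 25.6): to r=0 gives 19.5 → no gain ✓; to r=29 gives 66.5 − 3.1×29 = -23.4 → no gain ✓.
5 of the 6 constraints hold; not an equilibrium.

5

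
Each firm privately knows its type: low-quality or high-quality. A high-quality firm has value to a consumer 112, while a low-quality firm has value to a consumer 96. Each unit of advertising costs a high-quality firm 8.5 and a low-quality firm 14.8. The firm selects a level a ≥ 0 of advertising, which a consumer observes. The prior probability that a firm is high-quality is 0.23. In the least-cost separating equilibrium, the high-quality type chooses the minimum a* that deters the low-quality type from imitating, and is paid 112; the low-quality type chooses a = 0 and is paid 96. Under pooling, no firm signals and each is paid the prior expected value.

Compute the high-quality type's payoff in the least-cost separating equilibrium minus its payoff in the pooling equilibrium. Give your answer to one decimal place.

3.1

Least-cost separating signal: a* solves 96 = 112 − 14.8·a*, so a* = (112 − 96)/14.8 ≈ 1.0811.
High-quality type's separating payoff: 112 − 8.5 × a* = 112 − 8.5 × (112 − 96)/14.8 = 112 − 136/14.8 ≈ 102.811.
Pooling payoff: 0.23 × 112 + 0.77 × 96 = 99.68.
Difference: 102.811 − 99.68 = 3.131, i.e. 3.1 to one decimal place.
The high-quality type prefers to separate.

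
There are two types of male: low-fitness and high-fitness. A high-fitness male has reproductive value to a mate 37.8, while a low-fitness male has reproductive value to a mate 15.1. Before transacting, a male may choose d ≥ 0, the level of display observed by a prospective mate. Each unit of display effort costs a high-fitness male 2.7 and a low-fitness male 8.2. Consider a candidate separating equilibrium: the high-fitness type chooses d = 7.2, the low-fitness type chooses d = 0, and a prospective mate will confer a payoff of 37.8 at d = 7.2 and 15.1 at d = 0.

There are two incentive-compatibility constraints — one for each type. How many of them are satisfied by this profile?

2

Low-fitness type: stay at 0 → 15.1; mimic → 37.8 − 8.2 × 7.2 = -21.24. IC holds (15.1 ≥ -21.24).
High-fitness type: signal → 37.8 − 2.7 × 7.2 = 18.36; deviate to 0 → 15.1. IC holds (18.36 ≥ 15.1).
2 of 2 constraints hold, so this is a separating equilibrium.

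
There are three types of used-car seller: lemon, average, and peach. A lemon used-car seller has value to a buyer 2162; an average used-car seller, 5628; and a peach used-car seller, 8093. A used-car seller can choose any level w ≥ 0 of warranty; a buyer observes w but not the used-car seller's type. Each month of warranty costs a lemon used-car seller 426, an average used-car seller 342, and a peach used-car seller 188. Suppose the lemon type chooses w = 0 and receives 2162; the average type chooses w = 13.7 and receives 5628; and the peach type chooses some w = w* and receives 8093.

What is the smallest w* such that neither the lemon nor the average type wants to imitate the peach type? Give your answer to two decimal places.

20.91

Lemon type (on-path payoff 2162) won't mimic when 2162 ≥ 8093 − 426·w*, i.e. w* ≥ 13.92.
Average type (on-path payoff 5628 − 342×13.7 = 942.6) won't mimic when 942.6 ≥ 8093 − 342·w*, i.e. w* ≥ 20.91.
Both must hold, so w* = max(13.92, 20.91) = 20.91. The average type's constraint binds.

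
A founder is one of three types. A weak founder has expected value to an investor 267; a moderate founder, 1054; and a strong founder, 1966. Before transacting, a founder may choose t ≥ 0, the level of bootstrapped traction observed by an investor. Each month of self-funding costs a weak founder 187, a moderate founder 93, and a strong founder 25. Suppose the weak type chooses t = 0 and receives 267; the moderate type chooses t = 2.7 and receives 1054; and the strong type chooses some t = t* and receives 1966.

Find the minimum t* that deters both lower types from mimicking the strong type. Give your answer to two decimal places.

Moderate type (on-path payoff 1054 − 93×2.7 = 802.9) won't mimic when 802.9 ≥ 1966 − 93·t*, i.e. t* ≥ 12.51.
Weak type (on-path payoff 267) won't mimic when 267 ≥ 1966 − 187·t*, i.e. t* ≥ 9.09.
Both must hold, so t* = max(9.09, 12.51) = 12.51. The moderate type's constraint binds.

12.51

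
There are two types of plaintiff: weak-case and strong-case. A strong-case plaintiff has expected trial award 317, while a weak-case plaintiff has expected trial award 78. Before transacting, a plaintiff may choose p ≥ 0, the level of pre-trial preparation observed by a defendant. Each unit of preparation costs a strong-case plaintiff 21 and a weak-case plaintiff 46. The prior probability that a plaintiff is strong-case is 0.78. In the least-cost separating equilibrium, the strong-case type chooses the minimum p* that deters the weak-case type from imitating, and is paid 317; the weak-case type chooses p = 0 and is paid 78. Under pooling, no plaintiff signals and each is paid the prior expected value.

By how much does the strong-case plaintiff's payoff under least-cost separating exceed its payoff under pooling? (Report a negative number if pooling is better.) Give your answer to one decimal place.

Least-cost separating signal: p* solves 78 = 317 − 46·p*, so p* = (317 − 78)/46 ≈ 5.1957.
Strong-case type's separating payoff: 317 − 21 × p* = 317 − 21 × (317 − 78)/46 = 317 − 5019/46 ≈ 207.891.
Pooling payoff: 0.78 × 317 + 0.22 × 78 = 264.42.
Difference: 207.891 − 264.42 = -56.529, i.e. -56.5 to one decimal place.
The strong-case type would prefer the pooling outcome.

-56.5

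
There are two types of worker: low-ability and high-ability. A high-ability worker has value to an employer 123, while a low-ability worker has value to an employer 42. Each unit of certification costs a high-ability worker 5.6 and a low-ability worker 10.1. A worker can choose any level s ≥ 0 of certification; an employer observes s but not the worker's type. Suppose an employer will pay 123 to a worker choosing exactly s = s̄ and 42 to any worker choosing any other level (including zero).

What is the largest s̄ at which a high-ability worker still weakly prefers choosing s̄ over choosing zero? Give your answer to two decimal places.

14.46

Choosing s̄ yields the high-ability type 123 − 5.6·s̄; choosing zero yields 42.
The high-ability type is indifferent at 123 − 5.6·s̄ = 42, i.e. s̄ = (123 − 42) / 5.6 ≈ 14.46.
For any s̄ above 14.46 the high-ability type would rather pool at zero, so separation collapses.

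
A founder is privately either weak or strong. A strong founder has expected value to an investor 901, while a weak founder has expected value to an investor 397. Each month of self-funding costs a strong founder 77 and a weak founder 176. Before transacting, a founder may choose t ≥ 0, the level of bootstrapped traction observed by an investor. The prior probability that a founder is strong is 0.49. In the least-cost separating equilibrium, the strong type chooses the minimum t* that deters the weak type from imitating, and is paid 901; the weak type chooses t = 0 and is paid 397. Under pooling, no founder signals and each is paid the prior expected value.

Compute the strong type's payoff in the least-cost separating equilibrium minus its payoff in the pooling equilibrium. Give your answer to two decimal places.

Least-cost separating signal: t* solves 397 = 901 − 176·t*, so t* = (901 − 397)/176 ≈ 2.8636.
Strong type's separating payoff: 901 − 77 × t* = 901 − 77 × (901 − 397)/176 = 901 − 38808/176 = 680.5.
Pooling payoff: 0.49 × 901 + 0.51 × 397 = 643.96.
Difference: 680.5 − 643.96 = 36.54.
The strong type prefers to separate.

36.54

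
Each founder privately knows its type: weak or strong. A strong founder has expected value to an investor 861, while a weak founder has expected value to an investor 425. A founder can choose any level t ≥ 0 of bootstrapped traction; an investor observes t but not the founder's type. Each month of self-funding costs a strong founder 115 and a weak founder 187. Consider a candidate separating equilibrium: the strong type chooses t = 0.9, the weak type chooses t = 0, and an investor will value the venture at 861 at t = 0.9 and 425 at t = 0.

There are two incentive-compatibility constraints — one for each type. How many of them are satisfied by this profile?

1

Weak type: stay at 0 → 425; mimic → 861 − 187 × 0.9 = 692.7. IC fails (425 < 692.7).
Strong type: signal → 861 − 115 × 0.9 = 757.5; deviate to 0 → 425. IC holds (757.5 ≥ 425).
1 of 2 constraints hold, so this profile is not an equilibrium.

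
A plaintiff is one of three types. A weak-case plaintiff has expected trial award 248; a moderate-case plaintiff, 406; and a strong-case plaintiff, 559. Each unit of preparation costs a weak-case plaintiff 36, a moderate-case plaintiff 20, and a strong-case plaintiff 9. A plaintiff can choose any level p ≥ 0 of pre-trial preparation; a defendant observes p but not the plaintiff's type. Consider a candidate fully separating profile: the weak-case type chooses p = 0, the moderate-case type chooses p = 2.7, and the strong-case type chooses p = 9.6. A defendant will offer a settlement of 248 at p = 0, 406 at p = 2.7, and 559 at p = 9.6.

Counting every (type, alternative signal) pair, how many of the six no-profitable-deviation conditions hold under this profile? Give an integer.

4

Moderate-case (own payoff 406 − 20×2.7 = 352): to p=0 gives 248 → no gain ✓; to p=9.6 gives 559 − 20×9.6 = 367 → profitable ✗.
Strong-case (own payoff 559 − 9×9.6 = 472.6): to p=0 gives 248 → no gain ✓; to p=2.7 gives 406 − 9×2.7 = 381.7 → no gain ✓.
Weak-case (own payoff 248): to p=2.7 gives 406 − 36×2.7 = 308.8 → profitable ✗; to p=9.6 gives 559 − 36×9.6 = 213.4 → no gain ✓.
4 of the 6 constraints hold; not an equilibrium.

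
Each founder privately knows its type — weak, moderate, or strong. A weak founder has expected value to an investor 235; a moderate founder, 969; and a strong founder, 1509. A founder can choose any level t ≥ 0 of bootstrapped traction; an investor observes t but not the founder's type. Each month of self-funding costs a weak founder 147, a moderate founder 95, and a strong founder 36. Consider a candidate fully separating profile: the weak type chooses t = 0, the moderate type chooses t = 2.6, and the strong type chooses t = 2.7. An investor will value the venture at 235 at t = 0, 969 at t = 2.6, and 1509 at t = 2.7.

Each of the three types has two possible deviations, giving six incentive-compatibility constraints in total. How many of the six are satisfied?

3

Strong (own payoff 1509 − 36×2.7 = 1411.8): to t=0 gives 235 → no gain ✓; to t=2.6 gives 969 − 36×2.6 = 875.4 → no gain ✓.
Moderate (own payoff 969 − 95×2.6 = 722): to t=0 gives 235 → no gain ✓; to t=2.7 gives 1509 − 95×2.7 = 1252.5 → profitable ✗.
Weak (own payoff 235): to t=2.6 gives 969 − 147×2.6 = 586.8 → profitable ✗; to t=2.7 gives 1509 − 147×2.7 = 1112.1 → profitable ✗.
3 of the 6 constraints hold; not an equilibrium.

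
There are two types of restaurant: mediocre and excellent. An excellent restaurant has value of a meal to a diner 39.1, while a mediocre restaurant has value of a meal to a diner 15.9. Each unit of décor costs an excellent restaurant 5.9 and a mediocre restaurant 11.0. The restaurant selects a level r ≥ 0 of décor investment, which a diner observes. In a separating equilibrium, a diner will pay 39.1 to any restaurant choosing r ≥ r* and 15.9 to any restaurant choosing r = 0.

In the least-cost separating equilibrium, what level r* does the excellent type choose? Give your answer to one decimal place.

A mediocre restaurant choosing r = 0 receives 15.9.
Imitating at r* instead would pay 39.1 at cost 11.0·r*, netting 39.1 − 11.0·r*.
Indifference: 15.9 = 39.1 − 11.0·r*, so r* = (39.1 − 15.9) / 11.0 ≈ 2.1.
This is the mediocre type's binding incentive-compatibility constraint; any r ≥ 2.1 sustains separation on that side.

2.1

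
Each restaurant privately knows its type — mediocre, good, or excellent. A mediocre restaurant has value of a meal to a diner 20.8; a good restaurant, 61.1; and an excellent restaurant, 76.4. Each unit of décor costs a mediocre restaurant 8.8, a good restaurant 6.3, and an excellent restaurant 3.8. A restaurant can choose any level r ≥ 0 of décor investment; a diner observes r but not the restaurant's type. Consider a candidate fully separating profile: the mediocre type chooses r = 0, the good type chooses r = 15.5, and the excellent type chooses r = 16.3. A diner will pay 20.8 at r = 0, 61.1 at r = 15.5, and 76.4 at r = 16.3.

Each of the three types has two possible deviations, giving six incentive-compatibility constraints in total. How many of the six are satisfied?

Excellent (own payoff 76.4 − 3.8×16.3 = 14.46): to r=0 gives 20.8 → profitable ✗; to r=15.5 gives 61.1 − 3.8×15.5 = 2.2 → no gain ✓.
Good (own payoff 61.1 − 6.3×15.5 = -36.55): to r=0 gives 20.8 → profitable ✗; to r=16.3 gives 76.4 − 6.3×16.3 = -26.29 → profitable ✗.
Mediocre (own payoff 20.8): to r=15.5 gives 61.1 − 8.8×15.5 = -75.3 → no gain ✓; to r=16.3 gives 76.4 − 8.8×16.3 = -67.04 → no gain ✓.
3 of the 6 constraints hold; not an equilibrium.

3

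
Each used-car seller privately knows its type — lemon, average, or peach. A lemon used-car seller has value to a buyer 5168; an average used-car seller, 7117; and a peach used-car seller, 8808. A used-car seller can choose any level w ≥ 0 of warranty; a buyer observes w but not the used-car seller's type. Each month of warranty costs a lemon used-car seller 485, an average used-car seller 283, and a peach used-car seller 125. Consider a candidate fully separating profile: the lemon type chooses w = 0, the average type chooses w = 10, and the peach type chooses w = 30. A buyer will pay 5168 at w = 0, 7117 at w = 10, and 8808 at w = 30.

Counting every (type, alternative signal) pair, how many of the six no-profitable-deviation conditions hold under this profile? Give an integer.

3

Peach (own payoff 8808 − 125×30 = 5058): to w=0 gives 5168 → profitable ✗; to w=10 gives 7117 − 125×10 = 5867 → profitable ✗.
Lemon (own payoff 5168): to w=10 gives 7117 − 485×10 = 2267 → no gain ✓; to w=30 gives 8808 − 485×30 = -5742 → no gain ✓.
Average (own payoff 7117 − 283×10 = 4287): to w=0 gives 5168 → profitable ✗; to w=30 gives 8808 − 283×30 = 318 → no gain ✓.
3 of the 6 constraints hold; not an equilibrium.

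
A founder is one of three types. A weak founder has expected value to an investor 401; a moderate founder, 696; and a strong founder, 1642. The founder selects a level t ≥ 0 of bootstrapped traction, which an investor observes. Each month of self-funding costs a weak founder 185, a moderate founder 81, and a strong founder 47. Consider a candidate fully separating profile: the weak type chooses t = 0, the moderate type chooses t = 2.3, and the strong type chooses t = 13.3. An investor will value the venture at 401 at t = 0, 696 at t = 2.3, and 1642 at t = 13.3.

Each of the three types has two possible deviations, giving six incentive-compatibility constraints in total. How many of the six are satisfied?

5

Moderate (own payoff 696 − 81×2.3 = 509.7): to t=0 gives 401 → no gain ✓; to t=13.3 gives 1642 − 81×13.3 = 564.7 → profitable ✗.
Weak (own payoff 401): to t=2.3 gives 696 − 185×2.3 = 270.5 → no gain ✓; to t=13.3 gives 1642 − 185×13.3 = -818.5 → no gain ✓.
Strong (own payoff 1642 − 47×13.3 = 1016.9): to t=0 gives 401 → no gain ✓; to t=2.3 gives 696 − 47×2.3 = 587.9 → no gain ✓.
5 of the 6 constraints hold; not an equilibrium.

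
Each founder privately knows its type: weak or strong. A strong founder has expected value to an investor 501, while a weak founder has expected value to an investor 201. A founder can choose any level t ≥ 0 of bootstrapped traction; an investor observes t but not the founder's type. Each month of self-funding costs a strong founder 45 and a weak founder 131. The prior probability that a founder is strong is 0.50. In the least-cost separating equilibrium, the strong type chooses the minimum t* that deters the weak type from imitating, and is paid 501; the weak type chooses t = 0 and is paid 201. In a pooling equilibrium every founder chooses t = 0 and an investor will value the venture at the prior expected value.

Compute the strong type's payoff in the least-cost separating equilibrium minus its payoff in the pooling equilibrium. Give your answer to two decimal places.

Least-cost separating signal: t* solves 201 = 501 − 131·t*, so t* = (501 − 201)/131 ≈ 2.2901.
Strong type's separating payoff: 501 − 45 × t* = 501 − 45 × (501 − 201)/131 = 501 − 13500/131 ≈ 397.9466.
Pooling payoff: 0.50 × 501 + 0.50 × 201 = 351.
Difference: 397.9466 − 351 = 46.9466, i.e. 46.95 to two decimal places.
The strong type prefers to separate.

46.95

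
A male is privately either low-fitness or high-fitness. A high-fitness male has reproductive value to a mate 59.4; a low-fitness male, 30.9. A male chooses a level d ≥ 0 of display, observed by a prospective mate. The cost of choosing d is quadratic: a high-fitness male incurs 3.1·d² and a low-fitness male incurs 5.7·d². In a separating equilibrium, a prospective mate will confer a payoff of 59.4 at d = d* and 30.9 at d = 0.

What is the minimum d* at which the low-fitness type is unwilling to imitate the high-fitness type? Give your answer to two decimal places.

2.24

The low-fitness type at d = 0 receives 30.9; imitating at d* yields 59.4 − 5.7·d*².
Indifference: 30.9 = 59.4 − 5.7·d*², so d*² = (59.4 − 30.9) / 5.7 = 5.
d* = √5 ≈ 2.24.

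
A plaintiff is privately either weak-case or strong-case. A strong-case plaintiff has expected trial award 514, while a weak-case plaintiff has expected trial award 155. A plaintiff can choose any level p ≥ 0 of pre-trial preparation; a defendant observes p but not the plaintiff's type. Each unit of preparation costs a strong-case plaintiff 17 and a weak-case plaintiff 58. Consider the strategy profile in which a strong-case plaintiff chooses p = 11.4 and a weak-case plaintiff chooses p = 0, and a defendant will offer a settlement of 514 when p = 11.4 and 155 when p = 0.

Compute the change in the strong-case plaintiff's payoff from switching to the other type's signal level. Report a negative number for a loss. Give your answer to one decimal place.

-165.2

Playing p = 11.4 the strong-case plaintiff receives 514 − 17 × 11.4 = 320.2.
Deviating to p = 0 yields 155 instead.
Gain from deviating: 155 − 320.2 = -165.2.
The gain is negative, so the strong-case type's incentive-compatibility constraint is satisfied.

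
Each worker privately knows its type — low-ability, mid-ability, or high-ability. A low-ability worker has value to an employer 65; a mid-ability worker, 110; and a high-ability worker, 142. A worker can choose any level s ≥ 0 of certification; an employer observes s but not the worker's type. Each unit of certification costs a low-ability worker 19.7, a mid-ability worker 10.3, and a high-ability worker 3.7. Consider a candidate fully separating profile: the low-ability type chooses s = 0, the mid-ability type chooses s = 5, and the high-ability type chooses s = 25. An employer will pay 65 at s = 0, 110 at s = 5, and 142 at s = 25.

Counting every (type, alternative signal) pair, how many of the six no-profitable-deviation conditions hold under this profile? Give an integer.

3

High-ability (own payoff 142 − 3.7×25 = 49.5): to s=0 gives 65 → profitable ✗; to s=5 gives 110 − 3.7×5 = 91.5 → profitable ✗.
Low-ability (own payoff 65): to s=5 gives 110 − 19.7×5 = 11.5 → no gain ✓; to s=25 gives 142 − 19.7×25 = -350.5 → no gain ✓.
Mid-ability (own payoff 110 − 10.3×5 = 58.5): to s=0 gives 65 → profitable ✗; to s=25 gives 142 − 10.3×25 = -115.5 → no gain ✓.
3 of the 6 constraints hold; not an equilibrium.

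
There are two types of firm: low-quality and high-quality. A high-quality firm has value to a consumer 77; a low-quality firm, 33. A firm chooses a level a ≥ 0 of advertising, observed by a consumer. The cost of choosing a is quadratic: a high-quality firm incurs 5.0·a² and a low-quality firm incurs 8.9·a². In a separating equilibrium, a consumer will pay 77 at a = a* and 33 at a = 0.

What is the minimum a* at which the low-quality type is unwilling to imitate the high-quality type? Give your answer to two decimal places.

The low-quality type at a = 0 receives 33; imitating at a* yields 77 − 8.9·a*².
Indifference: 33 = 77 − 8.9·a*², so a*² = (77 − 33) / 8.9 ≈ 4.9438.
a* = √4.9438 ≈ 2.22.

2.22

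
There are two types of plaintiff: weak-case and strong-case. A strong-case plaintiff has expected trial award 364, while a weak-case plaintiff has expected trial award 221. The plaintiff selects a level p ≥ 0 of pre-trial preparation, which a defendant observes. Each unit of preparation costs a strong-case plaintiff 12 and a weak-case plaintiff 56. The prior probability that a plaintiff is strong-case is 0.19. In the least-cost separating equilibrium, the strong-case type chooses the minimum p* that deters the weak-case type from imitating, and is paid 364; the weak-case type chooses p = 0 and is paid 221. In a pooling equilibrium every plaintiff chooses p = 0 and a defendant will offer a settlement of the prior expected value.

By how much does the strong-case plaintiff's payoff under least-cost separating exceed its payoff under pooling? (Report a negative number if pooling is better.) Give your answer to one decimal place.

85.2

Least-cost separating signal: p* solves 221 = 364 − 56·p*, so p* = (364 − 221)/56 ≈ 2.5536.
Strong-case type's separating payoff: 364 − 12 × p* = 364 − 12 × (364 − 221)/56 = 364 − 1716/56 ≈ 333.357.
Pooling payoff: 0.19 × 364 + 0.81 × 221 = 248.17.
Difference: 333.357 − 248.17 = 85.187, i.e. 85.2 to one decimal place.
The strong-case type prefers to separate.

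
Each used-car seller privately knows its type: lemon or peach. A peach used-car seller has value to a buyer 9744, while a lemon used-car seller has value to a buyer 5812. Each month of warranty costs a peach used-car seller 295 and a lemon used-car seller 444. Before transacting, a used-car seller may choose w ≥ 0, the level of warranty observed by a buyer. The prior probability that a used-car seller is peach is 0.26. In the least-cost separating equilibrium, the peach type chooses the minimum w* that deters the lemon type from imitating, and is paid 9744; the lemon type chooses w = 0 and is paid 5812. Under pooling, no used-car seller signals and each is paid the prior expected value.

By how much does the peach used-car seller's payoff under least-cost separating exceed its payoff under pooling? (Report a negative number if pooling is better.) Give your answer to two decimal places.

Least-cost separating signal: w* solves 5812 = 9744 − 444·w*, so w* = (9744 − 5812)/444 ≈ 8.8559.
Peach type's separating payoff: 9744 − 295 × w* = 9744 − 295 × (9744 − 5812)/444 = 9744 − 1159940/444 ≈ 7131.5225.
Pooling payoff: 0.26 × 9744 + 0.74 × 5812 = 6834.32.
Difference: 7131.5225 − 6834.32 = 297.2025, i.e. 297.20 to two decimal places.
The peach type prefers to separate.

297.20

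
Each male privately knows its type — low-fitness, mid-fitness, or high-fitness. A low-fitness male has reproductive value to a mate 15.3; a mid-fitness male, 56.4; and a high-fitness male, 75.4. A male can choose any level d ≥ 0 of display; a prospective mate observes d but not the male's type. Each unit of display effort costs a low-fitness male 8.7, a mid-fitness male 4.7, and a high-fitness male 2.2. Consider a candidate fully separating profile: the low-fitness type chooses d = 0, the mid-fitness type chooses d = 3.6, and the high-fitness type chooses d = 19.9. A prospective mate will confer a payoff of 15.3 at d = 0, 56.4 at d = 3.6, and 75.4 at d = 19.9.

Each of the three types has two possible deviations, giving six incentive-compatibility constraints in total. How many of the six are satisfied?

4

High-fitness (own payoff 75.4 − 2.2×19.9 = 31.62): to d=0 gives 15.3 → no gain ✓; to d=3.6 gives 56.4 − 2.2×3.6 = 48.48 → profitable ✗.
Mid-fitness (own payoff 56.4 − 4.7×3.6 = 39.48): to d=0 gives 15.3 → no gain ✓; to d=19.9 gives 75.4 − 4.7×19.9 = -18.13 → no gain ✓.
Low-fitness (own payoff 15.3): to d=3.6 gives 56.4 − 8.7×3.6 = 25.08 → profitable ✗; to d=19.9 gives 75.4 − 8.7×19.9 = -97.73 → no gain ✓.
4 of the 6 constraints hold; not an equilibrium.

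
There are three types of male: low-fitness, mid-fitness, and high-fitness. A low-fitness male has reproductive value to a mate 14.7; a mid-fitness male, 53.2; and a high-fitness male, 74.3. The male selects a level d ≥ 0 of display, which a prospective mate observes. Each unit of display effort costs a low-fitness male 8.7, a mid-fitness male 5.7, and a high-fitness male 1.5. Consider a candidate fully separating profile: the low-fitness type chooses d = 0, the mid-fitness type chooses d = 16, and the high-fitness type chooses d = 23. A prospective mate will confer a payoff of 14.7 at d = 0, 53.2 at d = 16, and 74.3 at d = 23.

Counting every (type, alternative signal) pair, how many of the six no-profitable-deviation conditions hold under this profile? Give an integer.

5

High-fitness (own payoff 74.3 − 1.5×23 = 39.8): to d=0 gives 14.7 → no gain ✓; to d=16 gives 53.2 − 1.5×16 = 29.2 → no gain ✓.
Mid-fitness (own payoff 53.2 − 5.7×16 = -38): to d=0 gives 14.7 → profitable ✗; to d=23 gives 74.3 − 5.7×23 = -56.8 → no gain ✓.
Low-fitness (own payoff 14.7): to d=16 gives 53.2 − 8.7×16 = -86 → no gain ✓; to d=23 gives 74.3 − 8.7×23 = -125.8 → no gain ✓.
5 of the 6 constraints hold; not an equilibrium.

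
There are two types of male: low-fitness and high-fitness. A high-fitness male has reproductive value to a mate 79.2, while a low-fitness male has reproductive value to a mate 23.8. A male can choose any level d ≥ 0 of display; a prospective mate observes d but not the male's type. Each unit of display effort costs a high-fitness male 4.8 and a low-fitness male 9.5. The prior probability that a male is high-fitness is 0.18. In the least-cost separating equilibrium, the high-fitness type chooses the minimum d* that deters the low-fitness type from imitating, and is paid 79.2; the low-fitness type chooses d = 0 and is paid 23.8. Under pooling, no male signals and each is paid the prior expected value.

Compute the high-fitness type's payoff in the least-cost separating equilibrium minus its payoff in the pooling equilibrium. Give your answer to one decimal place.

Least-cost separating signal: d* solves 23.8 = 79.2 − 9.5·d*, so d* = (79.2 − 23.8)/9.5 ≈ 5.8316.
High-fitness type's separating payoff: 79.2 − 4.8 × d* = 79.2 − 4.8 × (79.2 − 23.8)/9.5 = 79.2 − 265.92/9.5 ≈ 51.208.
Pooling payoff: 0.18 × 79.2 + 0.82 × 23.8 = 33.772.
Difference: 51.208 − 33.772 = 17.436, i.e. 17.4 to one decimal place.
The high-fitness type prefers to separate.

17.4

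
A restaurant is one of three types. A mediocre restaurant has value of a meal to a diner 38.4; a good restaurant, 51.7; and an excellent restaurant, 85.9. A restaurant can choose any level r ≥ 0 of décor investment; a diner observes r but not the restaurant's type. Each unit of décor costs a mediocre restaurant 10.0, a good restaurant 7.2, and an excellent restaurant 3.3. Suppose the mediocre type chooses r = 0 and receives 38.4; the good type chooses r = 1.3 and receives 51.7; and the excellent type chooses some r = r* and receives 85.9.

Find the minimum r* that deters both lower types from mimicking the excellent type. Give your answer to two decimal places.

6.05

Mediocre type (on-path payoff 38.4) won't mimic when 38.4 ≥ 85.9 − 10.0·r*, i.e. r* ≥ 4.75.
Good type (on-path payoff 51.7 − 7.2×1.3 = 42.34) won't mimic when 42.34 ≥ 85.9 − 7.2·r*, i.e. r* ≥ 6.05.
Both must hold, so r* = max(4.75, 6.05) = 6.05. The good type's constraint binds.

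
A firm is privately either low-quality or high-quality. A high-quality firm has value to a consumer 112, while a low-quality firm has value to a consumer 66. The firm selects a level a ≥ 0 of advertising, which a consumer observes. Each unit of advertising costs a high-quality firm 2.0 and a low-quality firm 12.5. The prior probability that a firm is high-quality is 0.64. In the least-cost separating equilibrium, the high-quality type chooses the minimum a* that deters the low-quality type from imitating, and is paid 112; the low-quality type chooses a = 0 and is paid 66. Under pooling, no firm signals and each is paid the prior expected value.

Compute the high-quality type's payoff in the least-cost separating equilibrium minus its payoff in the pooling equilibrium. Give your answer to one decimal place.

9.2

Least-cost separating signal: a* solves 66 = 112 − 12.5·a*, so a* = (112 − 66)/12.5 = 3.68.
High-quality type's separating payoff: 112 − 2.0 × a* = 112 − 2.0 × (112 − 66)/12.5 = 112 − 92/12.5 = 104.64.
Pooling payoff: 0.64 × 112 + 0.36 × 66 = 95.44.
Difference: 104.64 − 95.44 = 9.2.
The high-quality type prefers to separate.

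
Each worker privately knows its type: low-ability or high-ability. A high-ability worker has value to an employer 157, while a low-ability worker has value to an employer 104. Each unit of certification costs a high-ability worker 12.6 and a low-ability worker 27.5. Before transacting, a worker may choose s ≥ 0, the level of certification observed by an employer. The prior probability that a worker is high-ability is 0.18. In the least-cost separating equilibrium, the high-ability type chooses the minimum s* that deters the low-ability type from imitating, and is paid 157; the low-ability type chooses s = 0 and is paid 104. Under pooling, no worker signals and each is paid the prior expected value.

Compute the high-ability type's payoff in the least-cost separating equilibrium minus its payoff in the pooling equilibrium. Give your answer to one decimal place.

Least-cost separating signal: s* solves 104 = 157 − 27.5·s*, so s* = (157 − 104)/27.5 ≈ 1.9273.
High-ability type's separating payoff: 157 − 12.6 × s* = 157 − 12.6 × (157 − 104)/27.5 = 157 − 667.8/27.5 ≈ 132.716.
Pooling payoff: 0.18 × 157 + 0.82 × 104 = 113.54.
Difference: 132.716 − 113.54 = 19.176, i.e. 19.2 to one decimal place.
The high-ability type prefers to separate.

19.2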